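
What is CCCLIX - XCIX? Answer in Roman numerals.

CCCLIX = 359
XCIX = 99
359 - 99 = 260

CCLX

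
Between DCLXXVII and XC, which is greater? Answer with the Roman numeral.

DCLXXVII = 677
XC = 90
677 is larger

DCLXXVII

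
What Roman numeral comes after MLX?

MLX = 1060; next is 1061

MLXI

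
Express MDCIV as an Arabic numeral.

MDCIV: M=1000, D=500, C=100, IV=4
1000 + 500 + 100 + 4 = 1604

1604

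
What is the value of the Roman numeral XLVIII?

XLVIII: XL=40, V=5, I=1, I=1, I=1
40 + 5 + 1 + 1 + 1 = 48

48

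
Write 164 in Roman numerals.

Convert 164 to Roman numerals:
  164 contains 1×100 (C)
  64 contains 1×50 (L)
  14 contains 1×10 (X)
  4 contains 1×4 (IV)

CLXIV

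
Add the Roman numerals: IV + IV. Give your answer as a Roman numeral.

IV = 4
IV = 4
4 + 4 = 8

VIII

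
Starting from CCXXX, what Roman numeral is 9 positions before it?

CCXXX = 230
230 - 9 = 221

CCXXI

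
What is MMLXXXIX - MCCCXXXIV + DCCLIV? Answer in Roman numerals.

MMLXXXIX = 2089, MCCCXXXIV = 1334, DCCLIV = 754
2089 - 1334 = 755
755 + 754 = 1509

MDIX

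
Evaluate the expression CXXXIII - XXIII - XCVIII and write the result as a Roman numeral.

CXXXIII = 133, XXIII = 23, XCVIII = 98
133 - 23 = 110
110 - 98 = 12

XII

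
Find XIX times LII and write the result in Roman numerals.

XIX = 19
LII = 52
19 × 52 = 988

CMLXXXVIII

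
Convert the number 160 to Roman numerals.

Convert 160 to Roman numerals:
  160 contains 1×100 (C)
  60 contains 1×50 (L)
  10 contains 1×10 (X)

CLX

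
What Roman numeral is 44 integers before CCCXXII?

CCCXXII = 322
322 - 44 = 278

CCLXXVIII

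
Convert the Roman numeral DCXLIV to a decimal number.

DCXLIV: D=500, C=100, XL=40, IV=4
500 + 100 + 40 + 4 = 644

644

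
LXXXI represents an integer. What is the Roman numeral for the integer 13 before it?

LXXXI = 81
81 - 13 = 68

LXVIII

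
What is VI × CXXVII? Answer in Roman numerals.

VI = 6
CXXVII = 127
6 × 127 = 762

DCCLXII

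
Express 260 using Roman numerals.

Convert 260 to Roman numerals:
  260 contains 2×100 (CC)
  60 contains 1×50 (L)
  10 contains 1×10 (X)

CCLX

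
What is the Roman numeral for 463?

Convert 463 to Roman numerals:
  463 contains 1×400 (CD)
  63 contains 1×50 (L)
  13 contains 1×10 (X)
  3 contains 3×1 (III)

CDLXIII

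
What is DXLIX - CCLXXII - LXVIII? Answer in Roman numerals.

DXLIX = 549, CCLXXII = 272, LXVIII = 68
549 - 272 = 277
277 - 68 = 209

CCIX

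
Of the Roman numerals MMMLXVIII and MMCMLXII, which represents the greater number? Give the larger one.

MMMLXVIII = 3068
MMCMLXII = 2962
3068 is larger

MMMLXVIII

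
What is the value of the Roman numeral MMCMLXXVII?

MMCMLXXVII: M=1000, M=1000, CM=900, L=50, X=10, X=10, V=5, I=1, I=1
1000 + 1000 + 900 + 50 + 10 + 10 + 5 + 1 + 1 = 2977

2977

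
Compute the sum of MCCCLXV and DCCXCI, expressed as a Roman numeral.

MCCCLXV = 1365
DCCXCI = 791
1365 + 791 = 2156

MMCLVI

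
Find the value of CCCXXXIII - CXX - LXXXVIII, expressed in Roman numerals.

CCCXXXIII = 333, CXX = 120, LXXXVIII = 88
333 - 120 = 213
213 - 88 = 125

CXXV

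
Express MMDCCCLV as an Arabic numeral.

MMDCCCLV: M=1000, M=1000, D=500, C=100, C=100, C=100, L=50, V=5
1000 + 1000 + 500 + 100 + 100 + 100 + 50 + 5 = 2855

2855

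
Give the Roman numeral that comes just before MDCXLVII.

MDCXLVII = 1647, so the previous integer is 1647 - 1 = 1646

MDCXLVI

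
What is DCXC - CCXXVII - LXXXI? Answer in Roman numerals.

DCXC = 690, CCXXVII = 227, LXXXI = 81
690 - 227 = 463
463 - 81 = 382

CCCLXXXII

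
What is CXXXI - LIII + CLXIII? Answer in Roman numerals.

CXXXI = 131, LIII = 53, CLXIII = 163
131 - 53 = 78
78 + 163 = 241

CCXLI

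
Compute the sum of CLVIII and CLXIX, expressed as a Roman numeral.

CLVIII = 158
CLXIX = 169
158 + 169 = 327

CCCXXVII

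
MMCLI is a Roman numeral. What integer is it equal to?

MMCLI: M=1000, M=1000, C=100, L=50, I=1
1000 + 1000 + 100 + 50 + 1 = 2151

2151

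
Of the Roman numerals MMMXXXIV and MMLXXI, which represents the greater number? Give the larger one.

MMMXXXIV = 3034
MMLXXI = 2071
3034 is larger

MMMXXXIV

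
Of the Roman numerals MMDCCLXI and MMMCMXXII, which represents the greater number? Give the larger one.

MMDCCLXI = 2761
MMMCMXXII = 3922
3922 is larger

MMMCMXXII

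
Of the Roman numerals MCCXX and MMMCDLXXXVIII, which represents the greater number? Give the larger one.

MCCXX = 1220
MMMCDLXXXVIII = 3488
3488 is larger

MMMCDLXXXVIII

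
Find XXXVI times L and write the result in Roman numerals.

XXXVI = 36
L = 50
36 × 50 = 1800

MDCCC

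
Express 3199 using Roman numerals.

Convert 3199 to Roman numerals:
  3199 contains 3×1000 (MMM)
  199 contains 1×100 (C)
  99 contains 1×90 (XC)
  9 contains 1×9 (IX)

MMMCXCIX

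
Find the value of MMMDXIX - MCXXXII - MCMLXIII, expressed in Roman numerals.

MMMDXIX = 3519, MCXXXII = 1132, MCMLXIII = 1963
3519 - 1132 = 2387
2387 - 1963 = 424

CDXXIV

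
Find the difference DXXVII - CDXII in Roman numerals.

DXXVII = 527
CDXII = 412
527 - 412 = 115

CXV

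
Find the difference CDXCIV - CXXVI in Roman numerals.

CDXCIV = 494
CXXVI = 126
494 - 126 = 368

CCCLXVIII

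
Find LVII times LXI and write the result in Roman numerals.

LVII = 57
LXI = 61
57 × 61 = 3477

MMMCDLXXVII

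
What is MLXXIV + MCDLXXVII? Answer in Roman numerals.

MLXXIV = 1074
MCDLXXVII = 1477
1074 + 1477 = 2551

MMDLI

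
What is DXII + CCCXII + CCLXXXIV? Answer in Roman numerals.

DXII = 512, CCCXII = 312, CCLXXXIV = 284
512 + 312 = 824
824 + 284 = 1108

MCVIII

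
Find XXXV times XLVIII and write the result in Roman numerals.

XXXV = 35
XLVIII = 48
35 × 48 = 1680

MDCLXXX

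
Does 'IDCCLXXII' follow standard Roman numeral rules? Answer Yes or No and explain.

'IDCCLXXII': Invalid subtractive combination: ID

No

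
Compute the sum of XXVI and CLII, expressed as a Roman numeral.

XXVI = 26
CLII = 152
26 + 152 = 178

CLXXVIII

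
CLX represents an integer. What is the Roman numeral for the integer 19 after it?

CLX = 160
160 + 19 = 179

CLXXIX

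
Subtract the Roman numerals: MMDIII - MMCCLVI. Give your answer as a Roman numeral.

MMDIII = 2503
MMCCLVI = 2256
2503 - 2256 = 247

CCXLVII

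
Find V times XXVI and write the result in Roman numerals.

V = 5
XXVI = 26
5 × 26 = 130

CXXX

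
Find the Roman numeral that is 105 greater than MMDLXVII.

MMDLXVII = 2567
2567 + 105 = 2672

MMDCLXXII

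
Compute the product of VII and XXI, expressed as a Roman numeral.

VII = 7
XXI = 21
7 × 21 = 147

CXLVII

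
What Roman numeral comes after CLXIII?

CLXIII = 163, so the next integer is 163 + 1 = 164

CLXIV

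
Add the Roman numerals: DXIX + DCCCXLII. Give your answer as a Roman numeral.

DXIX = 519
DCCCXLII = 842
519 + 842 = 1361

MCCCLXI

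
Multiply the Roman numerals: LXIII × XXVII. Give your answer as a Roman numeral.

LXIII = 63
XXVII = 27
63 × 27 = 1701

MDCCI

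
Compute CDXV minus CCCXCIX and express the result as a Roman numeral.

CDXV = 415
CCCXCIX = 399
415 - 399 = 16

XVI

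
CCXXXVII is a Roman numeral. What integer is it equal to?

CCXXXVII: C=100, C=100, X=10, X=10, X=10, V=5, I=1, I=1
100 + 100 + 10 + 10 + 10 + 5 + 1 + 1 = 237

237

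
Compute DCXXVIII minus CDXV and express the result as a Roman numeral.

DCXXVIII = 628
CDXV = 415
628 - 415 = 213

CCXIII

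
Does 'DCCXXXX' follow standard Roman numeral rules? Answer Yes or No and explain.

'DCCXXXX': More than 3 consecutive X's

No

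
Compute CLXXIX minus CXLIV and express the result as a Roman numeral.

CLXXIX = 179
CXLIV = 144
179 - 144 = 35

XXXV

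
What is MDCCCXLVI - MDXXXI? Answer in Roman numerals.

MDCCCXLVI = 1846
MDXXXI = 1531
1846 - 1531 = 315

CCCXV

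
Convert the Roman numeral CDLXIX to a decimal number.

CDLXIX: CD=400, L=50, X=10, IX=9
400 + 50 + 10 + 9 = 469

469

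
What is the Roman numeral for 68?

Convert 68 to Roman numerals:
  68 contains 1×50 (L)
  18 contains 1×10 (X)
  8 contains 1×5 (V)
  3 contains 3×1 (III)

LXVIII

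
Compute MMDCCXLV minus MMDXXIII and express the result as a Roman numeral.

MMDCCXLV = 2745
MMDXXIII = 2523
2745 - 2523 = 222

CCXXII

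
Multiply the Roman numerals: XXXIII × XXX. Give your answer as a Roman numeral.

XXXIII = 33
XXX = 30
33 × 30 = 990

CMXC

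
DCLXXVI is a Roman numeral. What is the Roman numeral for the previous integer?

DCLXXVI = 676; previous is 675

DCLXXV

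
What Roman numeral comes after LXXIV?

LXXIV = 74, so the next integer is 74 + 1 = 75

LXXV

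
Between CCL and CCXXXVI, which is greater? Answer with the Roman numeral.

CCL = 250
CCXXXVI = 236
250 is larger

CCL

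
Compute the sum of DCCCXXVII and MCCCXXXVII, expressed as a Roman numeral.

DCCCXXVII = 827
MCCCXXXVII = 1337
827 + 1337 = 2164

MMCLXIV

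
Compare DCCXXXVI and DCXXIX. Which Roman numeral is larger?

DCCXXXVI = 736
DCXXIX = 629
736 is larger

DCCXXXVI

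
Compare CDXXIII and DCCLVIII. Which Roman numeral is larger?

CDXXIII = 423
DCCLVIII = 758
758 is larger

DCCLVIII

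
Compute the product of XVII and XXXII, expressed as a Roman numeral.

XVII = 17
XXXII = 32
17 × 32 = 544

DXLIV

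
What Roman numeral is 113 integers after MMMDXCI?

MMMDXCI = 3591
3591 + 113 = 3704

MMMDCCIV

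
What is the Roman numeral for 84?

Convert 84 to Roman numerals:
  84 contains 1×50 (L)
  34 contains 3×10 (XXX)
  4 contains 1×4 (IV)

LXXXIV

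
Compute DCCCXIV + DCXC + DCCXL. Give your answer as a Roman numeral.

DCCCXIV = 814, DCXC = 690, DCCXL = 740
814 + 690 = 1504
1504 + 740 = 2244

MMCCXLIV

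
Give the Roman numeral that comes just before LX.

LX = 60; previous is 59

LIX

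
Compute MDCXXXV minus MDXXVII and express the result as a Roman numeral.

MDCXXXV = 1635
MDXXVII = 1527
1635 - 1527 = 108

CVIII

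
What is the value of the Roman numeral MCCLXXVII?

MCCLXXVII: M=1000, C=100, C=100, L=50, X=10, X=10, V=5, I=1, I=1
1000 + 100 + 100 + 50 + 10 + 10 + 5 + 1 + 1 = 1277

1277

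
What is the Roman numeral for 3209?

Convert 3209 to Roman numerals:
  3209 contains 3×1000 (MMM)
  209 contains 2×100 (CC)
  9 contains 1×9 (IX)

MMMCCIX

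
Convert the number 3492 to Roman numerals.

Convert 3492 to Roman numerals:
  3492 contains 3×1000 (MMM)
  492 contains 1×400 (CD)
  92 contains 1×90 (XC)
  2 contains 2×1 (II)

MMMCDXCII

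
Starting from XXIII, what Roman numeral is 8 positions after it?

XXIII = 23
23 + 8 = 31

XXXI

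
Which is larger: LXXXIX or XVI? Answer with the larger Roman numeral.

LXXXIX = 89
XVI = 16
89 is larger

LXXXIX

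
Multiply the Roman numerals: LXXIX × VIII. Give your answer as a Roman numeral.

LXXIX = 79
VIII = 8
79 × 8 = 632

DCXXXII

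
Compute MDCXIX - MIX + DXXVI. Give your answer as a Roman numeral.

MDCXIX = 1619, MIX = 1009, DXXVI = 526
1619 - 1009 = 610
610 + 526 = 1136

MCXXXVI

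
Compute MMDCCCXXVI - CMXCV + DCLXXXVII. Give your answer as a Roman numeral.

MMDCCCXXVI = 2826, CMXCV = 995, DCLXXXVII = 687
2826 - 995 = 1831
1831 + 687 = 2518

MMDXVIII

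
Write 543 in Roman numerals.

Convert 543 to Roman numerals:
  543 contains 1×500 (D)
  43 contains 1×40 (XL)
  3 contains 3×1 (III)

DXLIII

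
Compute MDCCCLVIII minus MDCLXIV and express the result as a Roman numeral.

MDCCCLVIII = 1858
MDCLXIV = 1664
1858 - 1664 = 194

CXCIV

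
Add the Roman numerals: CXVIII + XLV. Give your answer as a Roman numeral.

CXVIII = 118
XLV = 45
118 + 45 = 163

CLXIII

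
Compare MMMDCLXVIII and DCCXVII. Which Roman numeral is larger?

MMMDCLXVIII = 3668
DCCXVII = 717
3668 is larger

MMMDCLXVIII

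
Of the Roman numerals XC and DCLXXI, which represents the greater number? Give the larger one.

XC = 90
DCLXXI = 671
671 is larger

DCLXXI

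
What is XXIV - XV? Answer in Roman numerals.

XXIV = 24
XV = 15
24 - 15 = 9

IX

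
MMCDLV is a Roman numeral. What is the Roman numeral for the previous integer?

MMCDLV = 2455; previous is 2454

MMCDLIV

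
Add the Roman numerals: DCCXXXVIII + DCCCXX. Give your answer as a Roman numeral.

DCCXXXVIII = 738
DCCCXX = 820
738 + 820 = 1558

MDLVIII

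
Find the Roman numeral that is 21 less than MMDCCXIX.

MMDCCXIX = 2719
2719 - 21 = 2698

MMDCXCVIII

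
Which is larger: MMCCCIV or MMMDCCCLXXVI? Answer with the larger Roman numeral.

MMCCCIV = 2304
MMMDCCCLXXVI = 3876
3876 is larger

MMMDCCCLXXVI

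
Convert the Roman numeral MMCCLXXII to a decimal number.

MMCCLXXII: M=1000, M=1000, C=100, C=100, L=50, X=10, X=10, I=1, I=1
1000 + 1000 + 100 + 100 + 50 + 10 + 10 + 1 + 1 = 2272

2272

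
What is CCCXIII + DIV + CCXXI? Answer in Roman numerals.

CCCXIII = 313, DIV = 504, CCXXI = 221
313 + 504 = 817
817 + 221 = 1038

MXXXVIII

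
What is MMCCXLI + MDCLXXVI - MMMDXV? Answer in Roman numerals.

MMCCXLI = 2241, MDCLXXVI = 1676, MMMDXV = 3515
2241 + 1676 = 3917
3917 - 3515 = 402

CDII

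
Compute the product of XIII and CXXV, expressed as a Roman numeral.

XIII = 13
CXXV = 125
13 × 125 = 1625

MDCXXV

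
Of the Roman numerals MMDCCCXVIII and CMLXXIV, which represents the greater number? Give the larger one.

MMDCCCXVIII = 2818
CMLXXIV = 974
2818 is larger

MMDCCCXVIII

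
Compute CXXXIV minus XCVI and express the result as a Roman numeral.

CXXXIV = 134
XCVI = 96
134 - 96 = 38

XXXVIII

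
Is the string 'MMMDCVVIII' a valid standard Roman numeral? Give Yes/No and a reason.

'MMMDCVVIII': V should not appear more than once

No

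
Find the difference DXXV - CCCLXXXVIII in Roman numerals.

DXXV = 525
CCCLXXXVIII = 388
525 - 388 = 137

CXXXVII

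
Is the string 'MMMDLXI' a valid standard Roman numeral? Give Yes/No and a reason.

'MMMDLXI': Check the rules: uses only the symbols I, V, X, L, C, D, M; no symbol is repeated more than three times in a row; V, L and D each appear at most once; no smaller symbol precedes a larger one (values never increase from left to right). Value: M (1000) + M (1000) + M (1000) + D (500) + L (50) + X (10) + I (1) = 3561. So it is a valid standard Roman numeral.

Yes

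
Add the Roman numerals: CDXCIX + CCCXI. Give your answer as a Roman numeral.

CDXCIX = 499
CCCXI = 311
499 + 311 = 810

DCCCX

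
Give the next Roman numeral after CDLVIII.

CDLVIII = 458, so the next integer is 458 + 1 = 459

CDLIX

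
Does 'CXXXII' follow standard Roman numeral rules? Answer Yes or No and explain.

'CXXXII': Check the rules: uses only the symbols I, V, X, L, C, D, M; no symbol is repeated more than three times in a row; V, L and D each appear at most once; no smaller symbol precedes a larger one (values never increase from left to right). Value: C (100) + X (10) + X (10) + X (10) + I (1) + I (1) = 132. So it is a valid standard Roman numeral.

Yes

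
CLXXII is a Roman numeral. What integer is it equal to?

CLXXII: C=100, L=50, X=10, X=10, I=1, I=1
100 + 50 + 10 + 10 + 1 + 1 = 172

172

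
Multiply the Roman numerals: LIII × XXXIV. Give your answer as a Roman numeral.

LIII = 53
XXXIV = 34
53 × 34 = 1802

MDCCCII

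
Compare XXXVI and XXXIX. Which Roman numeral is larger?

XXXVI = 36
XXXIX = 39
39 is larger

XXXIX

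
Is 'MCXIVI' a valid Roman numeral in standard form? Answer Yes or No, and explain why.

'MCXIVI': I cannot come right after the subtractive pair IV: once I is subtracted in IV, the next symbol must be smaller than I

No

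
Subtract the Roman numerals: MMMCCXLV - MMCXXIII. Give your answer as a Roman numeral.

MMMCCXLV = 3245
MMCXXIII = 2123
3245 - 2123 = 1122

MCXXII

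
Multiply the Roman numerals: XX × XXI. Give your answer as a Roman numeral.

XX = 20
XXI = 21
20 × 21 = 420

CDXX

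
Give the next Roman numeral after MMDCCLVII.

MMDCCLVII = 2757; next is 2758

MMDCCLVIII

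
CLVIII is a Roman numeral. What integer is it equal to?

CLVIII: C=100, L=50, V=5, I=1, I=1, I=1
100 + 50 + 5 + 1 + 1 + 1 = 158

158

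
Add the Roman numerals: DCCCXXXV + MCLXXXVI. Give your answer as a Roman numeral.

DCCCXXXV = 835
MCLXXXVI = 1186
835 + 1186 = 2021

MMXXI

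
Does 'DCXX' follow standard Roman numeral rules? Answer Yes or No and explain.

'DCXX': Check the rules: uses only the symbols I, V, X, L, C, D, M; no symbol is repeated more than three times in a row; V, L and D each appear at most once; no smaller symbol precedes a larger one (values never increase from left to right). Value: D (500) + C (100) + X (10) + X (10) = 620. So it is a valid standard Roman numeral.

Yes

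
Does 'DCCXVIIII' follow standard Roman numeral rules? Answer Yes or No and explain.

'DCCXVIIII': More than 3 consecutive I's

No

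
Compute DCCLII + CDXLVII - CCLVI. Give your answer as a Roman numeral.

DCCLII = 752, CDXLVII = 447, CCLVI = 256
752 + 447 = 1199
1199 - 256 = 943

CMXLIII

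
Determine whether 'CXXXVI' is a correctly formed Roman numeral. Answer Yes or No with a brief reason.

'CXXXVI': Check the rules: uses only the symbols I, V, X, L, C, D, M; no symbol is repeated more than three times in a row; V, L and D each appear at most once; no smaller symbol precedes a larger one (values never increase from left to right). Value: C (100) + X (10) + X (10) + X (10) + V (5) + I (1) = 136. So it is a valid standard Roman numeral.

Yes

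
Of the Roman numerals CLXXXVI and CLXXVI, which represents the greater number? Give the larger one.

CLXXXVI = 186
CLXXVI = 176
186 is larger

CLXXXVI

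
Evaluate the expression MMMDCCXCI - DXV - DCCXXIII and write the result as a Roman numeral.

MMMDCCXCI = 3791, DXV = 515, DCCXXIII = 723
3791 - 515 = 3276
3276 - 723 = 2553

MMDLIII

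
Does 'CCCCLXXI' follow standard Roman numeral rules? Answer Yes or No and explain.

'CCCCLXXI': More than 3 consecutive C's

No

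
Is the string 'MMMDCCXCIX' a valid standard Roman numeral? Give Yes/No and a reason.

'MMMDCCXCIX': Check the rules: uses only the symbols I, V, X, L, C, D, M; no symbol is repeated more than three times in a row; V, L and D each appear at most once; the only places a smaller symbol precedes a larger one are the allowed subtractive pairs XC, IX, the symbol right after such a pair (if any) is smaller than the pair's first symbol, and otherwise the values never increase from left to right. Value: M (1000) + M (1000) + M (1000) + D (500) + C (100) + C (100) + XC (90) + IX (9) = 3799. So it is a valid standard Roman numeral.

Yes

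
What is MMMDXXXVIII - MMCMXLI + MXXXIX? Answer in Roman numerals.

MMMDXXXVIII = 3538, MMCMXLI = 2941, MXXXIX = 1039
3538 - 2941 = 597
597 + 1039 = 1636

MDCXXXVI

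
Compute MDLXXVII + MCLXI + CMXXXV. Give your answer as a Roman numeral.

MDLXXVII = 1577, MCLXI = 1161, CMXXXV = 935
1577 + 1161 = 2738
2738 + 935 = 3673

MMMDCLXXIII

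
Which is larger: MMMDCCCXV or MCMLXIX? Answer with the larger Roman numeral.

MMMDCCCXV = 3815
MCMLXIX = 1969
3815 is larger

MMMDCCCXV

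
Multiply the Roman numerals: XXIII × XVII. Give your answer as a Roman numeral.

XXIII = 23
XVII = 17
23 × 17 = 391

CCCXCI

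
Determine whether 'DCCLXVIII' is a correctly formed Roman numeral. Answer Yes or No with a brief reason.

'DCCLXVIII': Check the rules: uses only the symbols I, V, X, L, C, D, M; no symbol is repeated more than three times in a row; V, L and D each appear at most once; no smaller symbol precedes a larger one (values never increase from left to right). Value: D (500) + C (100) + C (100) + L (50) + X (10) + V (5) + I (1) + I (1) + I (1) = 768. So it is a valid standard Roman numeral.

Yes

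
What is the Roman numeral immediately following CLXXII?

CLXXII = 172, so the next integer is 172 + 1 = 173

CLXXIII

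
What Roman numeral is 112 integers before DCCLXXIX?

DCCLXXIX = 779
779 - 112 = 667

DCLXVII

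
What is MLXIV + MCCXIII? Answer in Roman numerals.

MLXIV = 1064
MCCXIII = 1213
1064 + 1213 = 2277

MMCCLXXVII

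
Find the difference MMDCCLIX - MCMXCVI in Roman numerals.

MMDCCLIX = 2759
MCMXCVI = 1996
2759 - 1996 = 763

DCCLXIII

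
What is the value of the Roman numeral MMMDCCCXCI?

MMMDCCCXCI: M=1000, M=1000, M=1000, D=500, C=100, C=100, C=100, XC=90, I=1
1000 + 1000 + 1000 + 500 + 100 + 100 + 100 + 90 + 1 = 3891

3891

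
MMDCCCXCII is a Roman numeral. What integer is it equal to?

MMDCCCXCII: M=1000, M=1000, D=500, C=100, C=100, C=100, XC=90, I=1, I=1
1000 + 1000 + 500 + 100 + 100 + 100 + 90 + 1 + 1 = 2892

2892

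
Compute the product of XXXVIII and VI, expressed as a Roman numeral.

XXXVIII = 38
VI = 6
38 × 6 = 228

CCXXVIII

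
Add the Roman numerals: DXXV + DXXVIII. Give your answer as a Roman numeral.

DXXV = 525
DXXVIII = 528
525 + 528 = 1053

MLIII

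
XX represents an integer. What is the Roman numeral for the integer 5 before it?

XX = 20
20 - 5 = 15

XV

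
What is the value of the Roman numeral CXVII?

CXVII: C=100, X=10, V=5, I=1, I=1
100 + 10 + 5 + 1 + 1 = 117

117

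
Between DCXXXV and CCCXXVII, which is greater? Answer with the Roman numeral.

DCXXXV = 635
CCCXXVII = 327
635 is larger

DCXXXV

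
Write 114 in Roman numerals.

Convert 114 to Roman numerals:
  114 contains 1×100 (C)
  14 contains 1×10 (X)
  4 contains 1×4 (IV)

CXIV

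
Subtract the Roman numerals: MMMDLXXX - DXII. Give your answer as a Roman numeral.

MMMDLXXX = 3580
DXII = 512
3580 - 512 = 3068

MMMLXVIII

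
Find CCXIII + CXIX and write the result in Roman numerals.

CCXIII = 213
CXIX = 119
213 + 119 = 332

CCCXXXII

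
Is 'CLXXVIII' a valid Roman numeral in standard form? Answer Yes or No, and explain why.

'CLXXVIII': Check the rules: uses only the symbols I, V, X, L, C, D, M; no symbol is repeated more than three times in a row; V, L and D each appear at most once; no smaller symbol precedes a larger one (values never increase from left to right). Value: C (100) + L (50) + X (10) + X (10) + V (5) + I (1) + I (1) + I (1) = 178. So it is a valid standard Roman numeral.

Yes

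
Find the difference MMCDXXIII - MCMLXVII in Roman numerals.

MMCDXXIII = 2423
MCMLXVII = 1967
2423 - 1967 = 456

CDLVI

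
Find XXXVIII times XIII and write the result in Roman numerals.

XXXVIII = 38
XIII = 13
38 × 13 = 494

CDXCIV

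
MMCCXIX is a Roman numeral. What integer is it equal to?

MMCCXIX: M=1000, M=1000, C=100, C=100, X=10, IX=9
1000 + 1000 + 100 + 100 + 10 + 9 = 2219

2219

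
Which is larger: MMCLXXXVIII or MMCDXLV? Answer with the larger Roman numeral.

MMCLXXXVIII = 2188
MMCDXLV = 2445
2445 is larger

MMCDXLV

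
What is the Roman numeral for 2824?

Convert 2824 to Roman numerals:
  2824 contains 2×1000 (MM)
  824 contains 1×500 (D)
  324 contains 3×100 (CCC)
  24 contains 2×10 (XX)
  4 contains 1×4 (IV)

MMDCCCXXIV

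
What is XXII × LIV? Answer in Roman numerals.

XXII = 22
LIV = 54
22 × 54 = 1188

MCLXXXVIII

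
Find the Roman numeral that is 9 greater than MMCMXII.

MMCMXII = 2912
2912 + 9 = 2921

MMCMXXI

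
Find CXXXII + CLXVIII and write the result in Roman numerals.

CXXXII = 132
CLXVIII = 168
132 + 168 = 300

CCC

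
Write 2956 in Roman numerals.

Convert 2956 to Roman numerals:
  2956 contains 2×1000 (MM)
  956 contains 1×900 (CM)
  56 contains 1×50 (L)
  6 contains 1×5 (V)
  1 contains 1×1 (I)

MMCMLVI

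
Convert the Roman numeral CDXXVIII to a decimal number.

CDXXVIII: CD=400, X=10, X=10, V=5, I=1, I=1, I=1
400 + 10 + 10 + 5 + 1 + 1 + 1 = 428

428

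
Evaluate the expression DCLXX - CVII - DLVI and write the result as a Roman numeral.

DCLXX = 670, CVII = 107, DLVI = 556
670 - 107 = 563
563 - 556 = 7

VII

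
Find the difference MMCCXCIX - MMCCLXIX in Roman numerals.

MMCCXCIX = 2299
MMCCLXIX = 2269
2299 - 2269 = 30

XXX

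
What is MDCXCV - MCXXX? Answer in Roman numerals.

MDCXCV = 1695
MCXXX = 1130
1695 - 1130 = 565

DLXV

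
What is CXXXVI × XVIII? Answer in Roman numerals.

CXXXVI = 136
XVIII = 18
136 × 18 = 2448

MMCDXLVIII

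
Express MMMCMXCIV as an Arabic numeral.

MMMCMXCIV: M=1000, M=1000, M=1000, CM=900, XC=90, IV=4
1000 + 1000 + 1000 + 900 + 90 + 4 = 3994

3994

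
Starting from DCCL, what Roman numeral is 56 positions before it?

DCCL = 750
750 - 56 = 694

DCXCIV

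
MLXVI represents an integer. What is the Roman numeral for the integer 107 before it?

MLXVI = 1066
1066 - 107 = 959

CMLIX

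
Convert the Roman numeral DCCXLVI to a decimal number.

DCCXLVI: D=500, C=100, C=100, XL=40, V=5, I=1
500 + 100 + 100 + 40 + 5 + 1 = 746

746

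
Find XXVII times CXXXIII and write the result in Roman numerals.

XXVII = 27
CXXXIII = 133
27 × 133 = 3591

MMMDXCI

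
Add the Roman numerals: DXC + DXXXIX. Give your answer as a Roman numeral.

DXC = 590
DXXXIX = 539
590 + 539 = 1129

MCXXIX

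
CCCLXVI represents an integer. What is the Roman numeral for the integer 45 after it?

CCCLXVI = 366
366 + 45 = 411

CDXI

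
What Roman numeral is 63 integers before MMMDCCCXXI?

MMMDCCCXXI = 3821
3821 - 63 = 3758

MMMDCCLVIII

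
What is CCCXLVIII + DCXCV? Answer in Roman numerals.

CCCXLVIII = 348
DCXCV = 695
348 + 695 = 1043

MXLIII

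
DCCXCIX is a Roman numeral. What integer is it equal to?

DCCXCIX: D=500, C=100, C=100, XC=90, IX=9
500 + 100 + 100 + 90 + 9 = 799

799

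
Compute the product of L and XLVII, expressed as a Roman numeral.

L = 50
XLVII = 47
50 × 47 = 2350

MMCCCL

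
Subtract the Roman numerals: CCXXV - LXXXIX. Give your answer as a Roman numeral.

CCXXV = 225
LXXXIX = 89
225 - 89 = 136

CXXXVI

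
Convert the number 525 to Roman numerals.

Convert 525 to Roman numerals:
  525 contains 1×500 (D)
  25 contains 2×10 (XX)
  5 contains 1×5 (V)

DXXV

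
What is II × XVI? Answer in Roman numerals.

II = 2
XVI = 16
2 × 16 = 32

XXXII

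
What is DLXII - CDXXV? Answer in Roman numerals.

DLXII = 562
CDXXV = 425
562 - 425 = 137

CXXXVII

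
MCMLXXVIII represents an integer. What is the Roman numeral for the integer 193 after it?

MCMLXXVIII = 1978
1978 + 193 = 2171

MMCLXXI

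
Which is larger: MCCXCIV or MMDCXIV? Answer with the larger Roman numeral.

MCCXCIV = 1294
MMDCXIV = 2614
2614 is larger

MMDCXIV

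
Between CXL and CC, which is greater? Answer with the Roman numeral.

CXL = 140
CC = 200
200 is larger

CC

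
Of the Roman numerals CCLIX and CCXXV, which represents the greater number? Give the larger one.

CCLIX = 259
CCXXV = 225
259 is larger

CCLIX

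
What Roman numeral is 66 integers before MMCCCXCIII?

MMCCCXCIII = 2393
2393 - 66 = 2327

MMCCCXXVII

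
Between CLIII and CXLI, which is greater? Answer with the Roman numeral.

CLIII = 153
CXLI = 141
153 is larger

CLIII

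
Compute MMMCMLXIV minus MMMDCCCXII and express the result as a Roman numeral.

MMMCMLXIV = 3964
MMMDCCCXII = 3812
3964 - 3812 = 152

CLII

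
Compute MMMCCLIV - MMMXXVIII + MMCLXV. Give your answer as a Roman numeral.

MMMCCLIV = 3254, MMMXXVIII = 3028, MMCLXV = 2165
3254 - 3028 = 226
226 + 2165 = 2391

MMCCCXCI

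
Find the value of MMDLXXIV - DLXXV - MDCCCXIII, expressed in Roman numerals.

MMDLXXIV = 2574, DLXXV = 575, MDCCCXIII = 1813
2574 - 575 = 1999
1999 - 1813 = 186

CLXXXVI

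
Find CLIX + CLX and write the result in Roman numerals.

CLIX = 159
CLX = 160
159 + 160 = 319

CCCXIX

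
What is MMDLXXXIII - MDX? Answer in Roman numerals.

MMDLXXXIII = 2583
MDX = 1510
2583 - 1510 = 1073

MLXXIII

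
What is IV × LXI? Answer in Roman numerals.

IV = 4
LXI = 61
4 × 61 = 244

CCXLIV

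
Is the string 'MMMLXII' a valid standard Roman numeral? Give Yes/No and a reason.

'MMMLXII': Check the rules: uses only the symbols I, V, X, L, C, D, M; no symbol is repeated more than three times in a row; V, L and D each appear at most once; no smaller symbol precedes a larger one (values never increase from left to right). Value: M (1000) + M (1000) + M (1000) + L (50) + X (10) + I (1) + I (1) = 3062. So it is a valid standard Roman numeral.

Yes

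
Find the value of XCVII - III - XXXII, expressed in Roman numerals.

XCVII = 97, III = 3, XXXII = 32
97 - 3 = 94
94 - 32 = 62

LXII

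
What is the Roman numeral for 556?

Convert 556 to Roman numerals:
  556 contains 1×500 (D)
  56 contains 1×50 (L)
  6 contains 1×5 (V)
  1 contains 1×1 (I)

DLVI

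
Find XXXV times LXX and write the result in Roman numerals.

XXXV = 35
LXX = 70
35 × 70 = 2450

MMCDL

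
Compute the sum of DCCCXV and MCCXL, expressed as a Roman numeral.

DCCCXV = 815
MCCXL = 1240
815 + 1240 = 2055

MMLV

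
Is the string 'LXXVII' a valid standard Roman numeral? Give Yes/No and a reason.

'LXXVII': Check the rules: uses only the symbols I, V, X, L, C, D, M; no symbol is repeated more than three times in a row; V, L and D each appear at most once; no smaller symbol precedes a larger one (values never increase from left to right). Value: L (50) + X (10) + X (10) + V (5) + I (1) + I (1) = 77. So it is a valid standard Roman numeral.

Yes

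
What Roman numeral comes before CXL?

CXL = 140, so the previous integer is 140 - 1 = 139

CXXXIX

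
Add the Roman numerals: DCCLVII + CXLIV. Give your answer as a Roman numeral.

DCCLVII = 757
CXLIV = 144
757 + 144 = 901

CMI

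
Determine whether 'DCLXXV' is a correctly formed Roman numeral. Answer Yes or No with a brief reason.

'DCLXXV': Check the rules: uses only the symbols I, V, X, L, C, D, M; no symbol is repeated more than three times in a row; V, L and D each appear at most once; no smaller symbol precedes a larger one (values never increase from left to right). Value: D (500) + C (100) + L (50) + X (10) + X (10) + V (5) = 675. So it is a valid standard Roman numeral.

Yes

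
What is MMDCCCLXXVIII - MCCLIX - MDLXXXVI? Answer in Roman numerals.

MMDCCCLXXVIII = 2878, MCCLIX = 1259, MDLXXXVI = 1586
2878 - 1259 = 1619
1619 - 1586 = 33

XXXIII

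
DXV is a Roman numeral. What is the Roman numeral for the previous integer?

DXV = 515, so the previous integer is 515 - 1 = 514

DXIV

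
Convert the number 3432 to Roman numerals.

Convert 3432 to Roman numerals:
  3432 contains 3×1000 (MMM)
  432 contains 1×400 (CD)
  32 contains 3×10 (XXX)
  2 contains 2×1 (II)

MMMCDXXXII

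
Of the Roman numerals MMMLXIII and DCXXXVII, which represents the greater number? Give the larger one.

MMMLXIII = 3063
DCXXXVII = 637
3063 is larger

MMMLXIII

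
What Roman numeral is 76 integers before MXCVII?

MXCVII = 1097
1097 - 76 = 1021

MXXI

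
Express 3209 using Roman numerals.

Convert 3209 to Roman numerals:
  3209 contains 3×1000 (MMM)
  209 contains 2×100 (CC)
  9 contains 1×9 (IX)

MMMCCIX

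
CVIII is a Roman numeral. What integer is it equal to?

CVIII: C=100, V=5, I=1, I=1, I=1
100 + 5 + 1 + 1 + 1 = 108

108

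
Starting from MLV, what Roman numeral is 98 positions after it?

MLV = 1055
1055 + 98 = 1153

MCLIII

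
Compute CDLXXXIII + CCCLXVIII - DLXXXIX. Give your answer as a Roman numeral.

CDLXXXIII = 483, CCCLXVIII = 368, DLXXXIX = 589
483 + 368 = 851
851 - 589 = 262

CCLXII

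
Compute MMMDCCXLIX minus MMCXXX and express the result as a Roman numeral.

MMMDCCXLIX = 3749
MMCXXX = 2130
3749 - 2130 = 1619

MDCXIX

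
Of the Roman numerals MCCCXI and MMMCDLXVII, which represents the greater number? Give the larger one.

MCCCXI = 1311
MMMCDLXVII = 3467
3467 is larger

MMMCDLXVII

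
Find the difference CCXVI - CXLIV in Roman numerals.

CCXVI = 216
CXLIV = 144
216 - 144 = 72

LXXII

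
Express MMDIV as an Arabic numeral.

MMDIV: M=1000, M=1000, D=500, IV=4
1000 + 1000 + 500 + 4 = 2504

2504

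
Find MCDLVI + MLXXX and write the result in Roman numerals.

MCDLVI = 1456
MLXXX = 1080
1456 + 1080 = 2536

MMDXXXVI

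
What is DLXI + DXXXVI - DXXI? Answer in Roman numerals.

DLXI = 561, DXXXVI = 536, DXXI = 521
561 + 536 = 1097
1097 - 521 = 576

DLXXVI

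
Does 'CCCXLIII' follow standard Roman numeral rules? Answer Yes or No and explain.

'CCCXLIII': Check the rules: uses only the symbols I, V, X, L, C, D, M; no symbol is repeated more than three times in a row; V, L and D each appear at most once; the only place a smaller symbol precedes a larger one is the allowed subtractive pair XL, the symbol right after such a pair (if any) is smaller than the pair's first symbol, and otherwise the values never increase from left to right. Value: C (100) + C (100) + C (100) + XL (40) + I (1) + I (1) + I (1) = 343. So it is a valid standard Roman numeral.

Yes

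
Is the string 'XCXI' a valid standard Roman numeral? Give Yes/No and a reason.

'XCXI': X cannot come right after the subtractive pair XC: once X is subtracted in XC, the next symbol must be smaller than X

No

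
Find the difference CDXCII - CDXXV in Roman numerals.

CDXCII = 492
CDXXV = 425
492 - 425 = 67

LXVII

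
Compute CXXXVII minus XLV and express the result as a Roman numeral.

CXXXVII = 137
XLV = 45
137 - 45 = 92

XCII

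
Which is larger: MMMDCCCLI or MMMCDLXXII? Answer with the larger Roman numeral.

MMMDCCCLI = 3851
MMMCDLXXII = 3472
3851 is larger

MMMDCCCLI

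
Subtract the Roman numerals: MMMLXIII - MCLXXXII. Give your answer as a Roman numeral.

MMMLXIII = 3063
MCLXXXII = 1182
3063 - 1182 = 1881

MDCCCLXXXI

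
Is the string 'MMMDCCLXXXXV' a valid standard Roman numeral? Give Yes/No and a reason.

'MMMDCCLXXXXV': More than 3 consecutive X's

No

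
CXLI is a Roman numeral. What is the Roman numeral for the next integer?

CXLI = 141, so the next integer is 141 + 1 = 142

CXLII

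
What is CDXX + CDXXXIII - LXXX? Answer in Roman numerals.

CDXX = 420, CDXXXIII = 433, LXXX = 80
420 + 433 = 853
853 - 80 = 773

DCCLXXIII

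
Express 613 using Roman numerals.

Convert 613 to Roman numerals:
  613 contains 1×500 (D)
  113 contains 1×100 (C)
  13 contains 1×10 (X)
  3 contains 3×1 (III)

DCXIII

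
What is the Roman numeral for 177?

Convert 177 to Roman numerals:
  177 contains 1×100 (C)
  77 contains 1×50 (L)
  27 contains 2×10 (XX)
  7 contains 1×5 (V)
  2 contains 2×1 (II)

CLXXVII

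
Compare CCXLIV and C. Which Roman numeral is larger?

CCXLIV = 244
C = 100
244 is larger

CCXLIV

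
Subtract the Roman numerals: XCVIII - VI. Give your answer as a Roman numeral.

XCVIII = 98
VI = 6
98 - 6 = 92

XCII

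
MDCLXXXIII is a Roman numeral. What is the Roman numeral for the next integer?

MDCLXXXIII = 1683, so the next integer is 1683 + 1 = 1684

MDCLXXXIV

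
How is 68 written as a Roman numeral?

Convert 68 to Roman numerals:
  68 contains 1×50 (L)
  18 contains 1×10 (X)
  8 contains 1×5 (V)
  3 contains 3×1 (III)

LXVIII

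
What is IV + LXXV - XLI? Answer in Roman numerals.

IV = 4, LXXV = 75, XLI = 41
4 + 75 = 79
79 - 41 = 38

XXXVIII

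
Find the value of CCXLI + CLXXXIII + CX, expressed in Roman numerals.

CCXLI = 241, CLXXXIII = 183, CX = 110
241 + 183 = 424
424 + 110 = 534

DXXXIV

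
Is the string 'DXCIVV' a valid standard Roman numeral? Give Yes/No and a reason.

'DXCIVV': V should not appear more than once

No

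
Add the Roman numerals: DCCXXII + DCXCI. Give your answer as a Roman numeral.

DCCXXII = 722
DCXCI = 691
722 + 691 = 1413

MCDXIII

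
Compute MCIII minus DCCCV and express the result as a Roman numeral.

MCIII = 1103
DCCCV = 805
1103 - 805 = 298

CCXCVIII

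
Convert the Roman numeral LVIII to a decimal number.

LVIII: L=50, V=5, I=1, I=1, I=1
50 + 5 + 1 + 1 + 1 = 58

58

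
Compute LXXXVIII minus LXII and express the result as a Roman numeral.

LXXXVIII = 88
LXII = 62
88 - 62 = 26

XXVI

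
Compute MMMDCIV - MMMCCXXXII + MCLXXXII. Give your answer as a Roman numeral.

MMMDCIV = 3604, MMMCCXXXII = 3232, MCLXXXII = 1182
3604 - 3232 = 372
372 + 1182 = 1554

MDLIV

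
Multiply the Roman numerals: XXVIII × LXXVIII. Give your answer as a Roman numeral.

XXVIII = 28
LXXVIII = 78
28 × 78 = 2184

MMCLXXXIV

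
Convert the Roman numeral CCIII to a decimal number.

CCIII: C=100, C=100, I=1, I=1, I=1
100 + 100 + 1 + 1 + 1 = 203

203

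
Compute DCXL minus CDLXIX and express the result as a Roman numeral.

DCXL = 640
CDLXIX = 469
640 - 469 = 171

CLXXI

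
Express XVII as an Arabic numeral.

XVII: X=10, V=5, I=1, I=1
10 + 5 + 1 + 1 = 17

17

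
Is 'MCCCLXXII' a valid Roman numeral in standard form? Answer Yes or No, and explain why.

'MCCCLXXII': Check the rules: uses only the symbols I, V, X, L, C, D, M; no symbol is repeated more than three times in a row; V, L and D each appear at most once; no smaller symbol precedes a larger one (values never increase from left to right). Value: M (1000) + C (100) + C (100) + C (100) + L (50) + X (10) + X (10) + I (1) + I (1) = 1372. So it is a valid standard Roman numeral.

Yes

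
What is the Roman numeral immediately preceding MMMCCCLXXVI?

MMMCCCLXXVI = 3376; previous is 3375

MMMCCCLXXV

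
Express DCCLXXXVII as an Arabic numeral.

DCCLXXXVII: D=500, C=100, C=100, L=50, X=10, X=10, X=10, V=5, I=1, I=1
500 + 100 + 100 + 50 + 10 + 10 + 10 + 5 + 1 + 1 = 787

787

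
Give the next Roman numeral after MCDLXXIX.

MCDLXXIX = 1479; next is 1480

MCDLXXX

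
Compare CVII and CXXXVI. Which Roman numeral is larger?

CVII = 107
CXXXVI = 136
136 is larger

CXXXVI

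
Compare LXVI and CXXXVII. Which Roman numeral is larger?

LXVI = 66
CXXXVII = 137
137 is larger

CXXXVII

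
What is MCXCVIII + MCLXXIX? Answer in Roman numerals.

MCXCVIII = 1198
MCLXXIX = 1179
1198 + 1179 = 2377

MMCCCLXXVII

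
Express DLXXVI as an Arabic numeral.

DLXXVI: D=500, L=50, X=10, X=10, V=5, I=1
500 + 50 + 10 + 10 + 5 + 1 = 576

576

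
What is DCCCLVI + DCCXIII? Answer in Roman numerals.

DCCCLVI = 856
DCCXIII = 713
856 + 713 = 1569

MDLXIX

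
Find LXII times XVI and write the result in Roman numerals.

LXII = 62
XVI = 16
62 × 16 = 992

CMXCII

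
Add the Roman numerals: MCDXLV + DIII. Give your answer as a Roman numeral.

MCDXLV = 1445
DIII = 503
1445 + 503 = 1948

MCMXLVIII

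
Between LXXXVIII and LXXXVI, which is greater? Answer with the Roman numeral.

LXXXVIII = 88
LXXXVI = 86
88 is larger

LXXXVIII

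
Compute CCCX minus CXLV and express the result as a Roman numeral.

CCCX = 310
CXLV = 145
310 - 145 = 165

CLXV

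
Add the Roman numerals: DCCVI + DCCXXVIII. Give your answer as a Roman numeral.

DCCVI = 706
DCCXXVIII = 728
706 + 728 = 1434

MCDXXXIV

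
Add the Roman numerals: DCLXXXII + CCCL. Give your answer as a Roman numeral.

DCLXXXII = 682
CCCL = 350
682 + 350 = 1032

MXXXII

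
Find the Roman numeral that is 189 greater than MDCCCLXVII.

MDCCCLXVII = 1867
1867 + 189 = 2056

MMLVI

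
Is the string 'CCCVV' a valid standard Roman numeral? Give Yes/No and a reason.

'CCCVV': V should not appear more than once

No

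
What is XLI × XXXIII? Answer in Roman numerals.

XLI = 41
XXXIII = 33
41 × 33 = 1353

MCCCLIII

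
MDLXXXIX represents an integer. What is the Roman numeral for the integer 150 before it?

MDLXXXIX = 1589
1589 - 150 = 1439

MCDXXXIX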